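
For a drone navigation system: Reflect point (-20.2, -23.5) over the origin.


Reflection over origin: (x,y) -> (-x,-y)
(-20.2, -23.5) -> (20.2, 23.5)

(20.2, 23.5)


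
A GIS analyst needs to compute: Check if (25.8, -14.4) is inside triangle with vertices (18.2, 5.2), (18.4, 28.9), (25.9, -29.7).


Cross products: AB x AP = -184.04, BC x BP = 108.89, CA x CP = -114.32
All same sign? no

No, outside


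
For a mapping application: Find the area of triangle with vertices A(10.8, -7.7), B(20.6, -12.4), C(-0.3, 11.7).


Area = |x_A(y_B-y_C) + x_B(y_C-y_A) + x_C(y_A-y_B)|/2
= |(-260.28) + 399.64 + (-1.41)|/2
= 137.95/2 = 68.975

68.975


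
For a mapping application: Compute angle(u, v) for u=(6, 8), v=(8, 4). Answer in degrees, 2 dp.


u.v = 80, |u| = sqrt(100) = 10, |v| = sqrt(80) = 8.9443
cos(theta) = u.v/(|u||v|) = 80/sqrt(8000) = 0.894427
theta = acos(0.894427) = 26.57 degrees

26.57 degrees


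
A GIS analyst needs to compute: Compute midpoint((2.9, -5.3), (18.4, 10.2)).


M = ((2.9+18.4)/2, ((-5.3)+10.2)/2)
= (10.65, 2.45)

(10.65, 2.45)


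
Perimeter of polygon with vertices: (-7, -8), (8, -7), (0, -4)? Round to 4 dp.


Sides: (-7, -8)->(8, -7): sqrt(226) = 15.033296, (8, -7)->(0, -4): sqrt(73) = 8.544004, (0, -4)->(-7, -8): sqrt(65) = 8.062258
Sum = 31.639558
Perimeter = 31.6396

31.6396


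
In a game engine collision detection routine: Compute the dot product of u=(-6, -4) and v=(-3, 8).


u . v = u_x*v_x + u_y*v_y = (-6)*(-3) + (-4)*8
= 18 + (-32) = -14

-14


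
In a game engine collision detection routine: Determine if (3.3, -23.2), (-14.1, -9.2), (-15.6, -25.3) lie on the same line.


Cross product: ((-14.1)-3.3)*((-25.3)-(-23.2)) - ((-9.2)-(-23.2))*((-15.6)-3.3)
= 301.14

No, not collinear


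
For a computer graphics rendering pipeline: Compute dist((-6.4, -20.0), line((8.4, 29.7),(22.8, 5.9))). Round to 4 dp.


|cross product| = 1067.92
|line direction| = sqrt(773.8) = 27.8173
Distance = 1067.92/sqrt(773.8) = 38.3906

38.3906


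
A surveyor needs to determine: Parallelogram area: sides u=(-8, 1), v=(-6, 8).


|u x v| = |(-8)*8 - 1*(-6)|
= |(-64) - (-6)| = 58

58


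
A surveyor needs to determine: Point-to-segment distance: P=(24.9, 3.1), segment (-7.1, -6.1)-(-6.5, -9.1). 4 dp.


Project P onto AB: t = 0 (clamped to [0,1])
Closest point on segment: (-7.1, -6.1)
Distance: 33.2962

33.2962


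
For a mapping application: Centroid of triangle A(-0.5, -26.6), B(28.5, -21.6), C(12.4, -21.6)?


Centroid = ((x_A+x_B+x_C)/3, (y_A+y_B+y_C)/3)
= (((-0.5)+28.5+12.4)/3, ((-26.6)+(-21.6)+(-21.6))/3)
= (13.4667, -23.2667)

(13.4667, -23.2667)


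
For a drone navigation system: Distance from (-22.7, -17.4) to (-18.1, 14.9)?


dx=4.6, dy=32.3
d^2 = 4.6^2 + 32.3^2 = 1064.45
d = sqrt(1064.45) = 32.6259

32.6259


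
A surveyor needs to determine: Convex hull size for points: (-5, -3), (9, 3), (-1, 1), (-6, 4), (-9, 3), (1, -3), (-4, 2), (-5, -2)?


Convex hull vertices (CCW): (-9, 3), (-5, -3), (1, -3), (9, 3), (-6, 4)
Count = 5

5


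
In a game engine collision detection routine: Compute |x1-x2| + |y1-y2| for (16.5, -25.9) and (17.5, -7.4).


|16.5-17.5| + |(-25.9)-(-7.4)| = 1 + 18.5 = 19.5

19.5


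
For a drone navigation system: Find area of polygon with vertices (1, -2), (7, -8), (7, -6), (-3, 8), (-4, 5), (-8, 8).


Shoelace sum: (1*(-8) - 7*(-2)) + (7*(-6) - 7*(-8)) + (7*8 - (-3)*(-6)) + ((-3)*5 - (-4)*8) + ((-4)*8 - (-8)*5) + ((-8)*(-2) - 1*8)
= 91
Area = |91|/2 = 45.5

45.5


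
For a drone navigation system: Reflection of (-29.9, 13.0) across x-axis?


Reflection over x-axis: (x,y) -> (x,-y)
(-29.9, 13) -> (-29.9, -13)

(-29.9, -13)


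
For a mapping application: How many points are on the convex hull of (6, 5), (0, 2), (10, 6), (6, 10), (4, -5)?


Convex hull vertices (CCW): (0, 2), (4, -5), (10, 6), (6, 10)
Count = 4

4


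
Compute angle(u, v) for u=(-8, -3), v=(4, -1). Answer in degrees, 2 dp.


u.v = -29, |u| = sqrt(73) = 8.544, |v| = sqrt(17) = 4.1231
cos(theta) = u.v/(|u||v|) = -29/sqrt(1241) = -0.823213
theta = acos(-0.823213) = 145.41 degrees

145.41 degrees


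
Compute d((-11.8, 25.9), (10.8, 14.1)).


dx=22.6, dy=-11.8
d^2 = 22.6^2 + (-11.8)^2 = 650
d = sqrt(650) = 25.4951

25.4951


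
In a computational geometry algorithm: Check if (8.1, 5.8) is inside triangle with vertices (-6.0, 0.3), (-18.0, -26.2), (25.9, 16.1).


Cross products: AB x AP = 307.65, BC x BP = 300.77, CA x CP = 47.33
All same sign? yes

Yes, inside


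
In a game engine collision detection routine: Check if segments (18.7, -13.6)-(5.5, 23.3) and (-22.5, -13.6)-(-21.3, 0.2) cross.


Cross products: d1=-568.56, d2=-342.12, d3=1520.28, d4=1293.84
d1*d2 < 0 and d3*d4 < 0? no

No, they don't intersect


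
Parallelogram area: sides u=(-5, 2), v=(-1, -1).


|u x v| = |(-5)*(-1) - 2*(-1)|
= |5 - (-2)| = 7

7


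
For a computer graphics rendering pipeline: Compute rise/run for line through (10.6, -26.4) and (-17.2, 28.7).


slope = (y2-y1)/(x2-x1) = (28.7-(-26.4))/((-17.2)-10.6) = 55.1/(-27.8) = -1.982

-1.982


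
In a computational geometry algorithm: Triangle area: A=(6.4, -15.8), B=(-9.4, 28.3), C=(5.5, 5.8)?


Area = |x_A(y_B-y_C) + x_B(y_C-y_A) + x_C(y_A-y_B)|/2
= |144 + (-203.04) + (-242.55)|/2
= 301.59/2 = 150.795

150.795


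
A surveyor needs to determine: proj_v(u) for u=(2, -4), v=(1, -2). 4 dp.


u.v = 10, |v| = sqrt(5) = 2.2361
Scalar projection = u.v / |v| = 10 / sqrt(5) = 4.4721

4.4721


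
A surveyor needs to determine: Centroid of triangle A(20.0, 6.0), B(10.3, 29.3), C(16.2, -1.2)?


Centroid = ((x_A+x_B+x_C)/3, (y_A+y_B+y_C)/3)
= ((20+10.3+16.2)/3, (6+29.3+(-1.2))/3)
= (15.5, 11.3667)

(15.5, 11.3667)


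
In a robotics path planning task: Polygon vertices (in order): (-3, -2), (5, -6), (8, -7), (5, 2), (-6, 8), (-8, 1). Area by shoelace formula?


Shoelace sum: ((-3)*(-6) - 5*(-2)) + (5*(-7) - 8*(-6)) + (8*2 - 5*(-7)) + (5*8 - (-6)*2) + ((-6)*1 - (-8)*8) + ((-8)*(-2) - (-3)*1)
= 221
Area = |221|/2 = 110.5

110.5


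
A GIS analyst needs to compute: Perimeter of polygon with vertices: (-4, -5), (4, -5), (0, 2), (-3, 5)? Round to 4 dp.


Sides: (-4, -5)->(4, -5): sqrt(64) = 8, (4, -5)->(0, 2): sqrt(65) = 8.062258, (0, 2)->(-3, 5): sqrt(18) = 4.242641, (-3, 5)->(-4, -5): sqrt(101) = 10.049876
Sum = 30.354775
Perimeter = 30.3548

30.3548


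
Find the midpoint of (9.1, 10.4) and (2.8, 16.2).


M = ((9.1+2.8)/2, (10.4+16.2)/2)
= (5.95, 13.3)

(5.95, 13.3)


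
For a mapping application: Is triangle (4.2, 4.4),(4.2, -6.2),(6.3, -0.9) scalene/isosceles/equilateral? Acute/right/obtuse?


Side lengths squared: AB^2=112.36, BC^2=32.5, CA^2=32.5
Sorted: [32.5, 32.5, 112.36]
By sides: Isosceles, By angles: Obtuse

Isosceles, Obtuse


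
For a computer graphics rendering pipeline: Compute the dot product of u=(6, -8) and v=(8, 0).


u . v = u_x*v_x + u_y*v_y = 6*8 + (-8)*0
= 48 + 0 = 48

48


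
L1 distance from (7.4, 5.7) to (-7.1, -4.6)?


|7.4-(-7.1)| + |5.7-(-4.6)| = 14.5 + 10.3 = 24.8

24.8


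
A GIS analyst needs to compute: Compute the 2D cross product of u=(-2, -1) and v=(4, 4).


u x v = u_x*v_y - u_y*v_x = (-2)*4 - (-1)*4
= (-8) - (-4) = -4

-4


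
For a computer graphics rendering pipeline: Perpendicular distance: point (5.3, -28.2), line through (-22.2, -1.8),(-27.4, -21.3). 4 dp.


|cross product| = 673.53
|line direction| = sqrt(407.29) = 20.1814
Distance = 673.53/sqrt(407.29) = 33.3738

33.3738


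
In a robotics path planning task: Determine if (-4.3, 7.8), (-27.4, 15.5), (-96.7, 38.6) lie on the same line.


Cross product: ((-27.4)-(-4.3))*(38.6-7.8) - (15.5-7.8)*((-96.7)-(-4.3))
= 0

Yes, collinear


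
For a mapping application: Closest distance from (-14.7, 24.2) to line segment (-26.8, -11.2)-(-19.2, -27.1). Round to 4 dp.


Project P onto AB: t = 0 (clamped to [0,1])
Closest point on segment: (-26.8, -11.2)
Distance: 37.4108

37.4108


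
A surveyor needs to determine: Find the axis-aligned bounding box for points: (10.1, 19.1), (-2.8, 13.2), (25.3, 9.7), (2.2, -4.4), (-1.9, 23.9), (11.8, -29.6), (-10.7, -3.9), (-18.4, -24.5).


x range: [-18.4, 25.3]
y range: [-29.6, 23.9]
Bounding box: (-18.4,-29.6) to (25.3,23.9)

(-18.4,-29.6) to (25.3,23.9)


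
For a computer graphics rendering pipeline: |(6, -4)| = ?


|u| = sqrt(6^2 + (-4)^2) = sqrt(52) = 7.2111

7.2111


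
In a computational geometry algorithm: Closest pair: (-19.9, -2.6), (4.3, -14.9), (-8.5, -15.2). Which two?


d(P0,P1) = 27.1465, d(P0,P2) = 16.9918, d(P1,P2) = 12.8035
Closest: P1 and P2

Closest pair: (4.3, -14.9) and (-8.5, -15.2), distance = 12.8035


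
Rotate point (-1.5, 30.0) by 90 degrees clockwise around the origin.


90° CW: (x,y) -> (y, -x)
(-1.5,30) -> (30, 1.5)

(30, 1.5)


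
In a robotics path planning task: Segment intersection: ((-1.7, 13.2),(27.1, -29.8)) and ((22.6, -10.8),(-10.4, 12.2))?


Cross products: d1=-233.1, d2=523.5, d3=353.7, d4=-402.9
d1*d2 < 0 and d3*d4 < 0? yes

Yes, they intersect


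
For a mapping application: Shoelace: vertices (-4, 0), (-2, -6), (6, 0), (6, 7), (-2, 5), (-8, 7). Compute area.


Shoelace sum: ((-4)*(-6) - (-2)*0) + ((-2)*0 - 6*(-6)) + (6*7 - 6*0) + (6*5 - (-2)*7) + ((-2)*7 - (-8)*5) + ((-8)*0 - (-4)*7)
= 200
Area = |200|/2 = 100

100


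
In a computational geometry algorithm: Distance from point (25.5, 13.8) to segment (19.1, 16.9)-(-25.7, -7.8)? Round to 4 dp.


Project P onto AB: t = 0 (clamped to [0,1])
Closest point on segment: (19.1, 16.9)
Distance: 7.1113

7.1113


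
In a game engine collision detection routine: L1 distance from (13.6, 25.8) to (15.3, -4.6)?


|13.6-15.3| + |25.8-(-4.6)| = 1.7 + 30.4 = 32.1

32.1


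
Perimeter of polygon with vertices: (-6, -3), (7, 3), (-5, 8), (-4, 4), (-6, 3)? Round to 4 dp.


Sides: (-6, -3)->(7, 3): sqrt(205) = 14.317821, (7, 3)->(-5, 8): sqrt(169) = 13, (-5, 8)->(-4, 4): sqrt(17) = 4.123106, (-4, 4)->(-6, 3): sqrt(5) = 2.236068, (-6, 3)->(-6, -3): sqrt(36) = 6
Sum = 39.676995
Perimeter = 39.677

39.677


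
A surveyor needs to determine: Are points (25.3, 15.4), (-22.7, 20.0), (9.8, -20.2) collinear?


Cross product: ((-22.7)-25.3)*((-20.2)-15.4) - (20-15.4)*(9.8-25.3)
= 1780.1

No, not collinear


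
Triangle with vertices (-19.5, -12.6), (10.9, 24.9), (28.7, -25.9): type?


Side lengths squared: AB^2=2330.41, BC^2=2897.48, CA^2=2500.13
Sorted: [2330.41, 2500.13, 2897.48]
By sides: Scalene, By angles: Acute

Scalene, Acute


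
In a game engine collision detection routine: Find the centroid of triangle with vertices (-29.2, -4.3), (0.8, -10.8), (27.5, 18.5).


Centroid = ((x_A+x_B+x_C)/3, (y_A+y_B+y_C)/3)
= (((-29.2)+0.8+27.5)/3, ((-4.3)+(-10.8)+18.5)/3)
= (-0.3, 1.1333)

(-0.3, 1.1333)


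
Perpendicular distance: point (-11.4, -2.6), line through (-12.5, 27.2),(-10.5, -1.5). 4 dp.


|cross product| = 28.03
|line direction| = sqrt(827.69) = 28.7696
Distance = 28.03/sqrt(827.69) = 0.9743

0.9743


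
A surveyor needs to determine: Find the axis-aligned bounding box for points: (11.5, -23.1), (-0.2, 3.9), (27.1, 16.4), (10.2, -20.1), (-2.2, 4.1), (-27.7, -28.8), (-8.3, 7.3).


x range: [-27.7, 27.1]
y range: [-28.8, 16.4]
Bounding box: (-27.7,-28.8) to (27.1,16.4)

(-27.7,-28.8) to (27.1,16.4)


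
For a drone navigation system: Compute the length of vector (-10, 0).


|u| = sqrt((-10)^2 + 0^2) = sqrt(100) = 10

10


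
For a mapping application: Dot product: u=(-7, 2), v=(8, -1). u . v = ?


u . v = u_x*v_x + u_y*v_y = (-7)*8 + 2*(-1)
= (-56) + (-2) = -58

-58


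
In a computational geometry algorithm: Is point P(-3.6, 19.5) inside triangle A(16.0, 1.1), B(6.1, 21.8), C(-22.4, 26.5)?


Cross products: AB x AP = 223.56, BC x BP = 111.14, CA x CP = 208.72
All same sign? yes

Yes, inside


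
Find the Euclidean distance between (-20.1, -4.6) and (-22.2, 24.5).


dx=-2.1, dy=29.1
d^2 = (-2.1)^2 + 29.1^2 = 851.22
d = sqrt(851.22) = 29.1757

29.1757


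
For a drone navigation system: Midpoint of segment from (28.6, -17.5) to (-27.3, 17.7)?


M = ((28.6+(-27.3))/2, ((-17.5)+17.7)/2)
= (0.65, 0.1)

(0.65, 0.1)


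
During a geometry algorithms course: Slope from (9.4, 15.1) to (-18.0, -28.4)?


slope = (y2-y1)/(x2-x1) = ((-28.4)-15.1)/((-18)-9.4) = (-43.5)/(-27.4) = 1.5876

1.5876


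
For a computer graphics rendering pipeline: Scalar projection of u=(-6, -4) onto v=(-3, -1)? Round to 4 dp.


u.v = 22, |v| = sqrt(10) = 3.1623
Scalar projection = u.v / |v| = 22 / sqrt(10) = 6.957

6.957


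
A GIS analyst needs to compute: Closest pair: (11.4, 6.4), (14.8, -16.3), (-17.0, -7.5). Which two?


d(P0,P1) = 22.9532, d(P0,P2) = 31.6191, d(P1,P2) = 32.9952
Closest: P0 and P1

Closest pair: (11.4, 6.4) and (14.8, -16.3), distance = 22.9532


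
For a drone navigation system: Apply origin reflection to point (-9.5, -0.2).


Reflection over origin: (x,y) -> (-x,-y)
(-9.5, -0.2) -> (9.5, 0.2)

(9.5, 0.2)


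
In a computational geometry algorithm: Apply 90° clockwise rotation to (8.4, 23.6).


90° CW: (x,y) -> (y, -x)
(8.4,23.6) -> (23.6, -8.4)

(23.6, -8.4)


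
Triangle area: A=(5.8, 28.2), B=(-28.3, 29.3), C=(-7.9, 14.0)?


Area = |x_A(y_B-y_C) + x_B(y_C-y_A) + x_C(y_A-y_B)|/2
= |88.74 + 401.86 + 8.69|/2
= 499.29/2 = 249.645

249.645


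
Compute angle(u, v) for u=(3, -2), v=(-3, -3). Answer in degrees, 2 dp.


u.v = -3, |u| = sqrt(13) = 3.6056, |v| = sqrt(18) = 4.2426
cos(theta) = u.v/(|u||v|) = -3/sqrt(234) = -0.196116
theta = acos(-0.196116) = 101.31 degrees

101.31 degrees


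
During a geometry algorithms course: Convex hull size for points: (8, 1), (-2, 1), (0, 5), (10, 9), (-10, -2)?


Convex hull vertices (CCW): (-10, -2), (8, 1), (10, 9), (0, 5)
Count = 4

4


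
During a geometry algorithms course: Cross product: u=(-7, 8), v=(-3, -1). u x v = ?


u x v = u_x*v_y - u_y*v_x = (-7)*(-1) - 8*(-3)
= 7 - (-24) = 31

31


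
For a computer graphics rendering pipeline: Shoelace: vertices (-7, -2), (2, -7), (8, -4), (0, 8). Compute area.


Shoelace sum: ((-7)*(-7) - 2*(-2)) + (2*(-4) - 8*(-7)) + (8*8 - 0*(-4)) + (0*(-2) - (-7)*8)
= 221
Area = |221|/2 = 110.5

110.5


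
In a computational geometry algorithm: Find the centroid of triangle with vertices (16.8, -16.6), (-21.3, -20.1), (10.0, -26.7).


Centroid = ((x_A+x_B+x_C)/3, (y_A+y_B+y_C)/3)
= ((16.8+(-21.3)+10)/3, ((-16.6)+(-20.1)+(-26.7))/3)
= (1.8333, -21.1333)

(1.8333, -21.1333)


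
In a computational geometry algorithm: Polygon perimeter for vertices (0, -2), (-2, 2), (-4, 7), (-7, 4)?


Sides: (0, -2)->(-2, 2): sqrt(20) = 4.472136, (-2, 2)->(-4, 7): sqrt(29) = 5.385165, (-4, 7)->(-7, 4): sqrt(18) = 4.242641, (-7, 4)->(0, -2): sqrt(85) = 9.219544
Sum = 23.319486
Perimeter = 23.3195

23.3195


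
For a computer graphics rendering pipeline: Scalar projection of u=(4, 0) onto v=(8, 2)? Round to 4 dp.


u.v = 32, |v| = sqrt(68) = 8.2462
Scalar projection = u.v / |v| = 32 / sqrt(68) = 3.8806

3.8806


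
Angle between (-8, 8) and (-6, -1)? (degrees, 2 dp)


u.v = 40, |u| = sqrt(128) = 11.3137, |v| = sqrt(37) = 6.0828
cos(theta) = u.v/(|u||v|) = 40/sqrt(4736) = 0.581238
theta = acos(0.581238) = 54.46 degrees

54.46 degrees


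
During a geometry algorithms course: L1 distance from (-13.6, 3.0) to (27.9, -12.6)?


|(-13.6)-27.9| + |3-(-12.6)| = 41.5 + 15.6 = 57.1

57.1


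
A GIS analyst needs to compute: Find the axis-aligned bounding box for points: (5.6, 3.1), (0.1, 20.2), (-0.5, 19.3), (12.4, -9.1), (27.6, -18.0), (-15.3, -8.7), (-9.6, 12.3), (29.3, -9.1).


x range: [-15.3, 29.3]
y range: [-18, 20.2]
Bounding box: (-15.3,-18) to (29.3,20.2)

(-15.3,-18) to (29.3,20.2)


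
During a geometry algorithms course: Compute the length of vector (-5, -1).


|u| = sqrt((-5)^2 + (-1)^2) = sqrt(26) = 5.099

5.099


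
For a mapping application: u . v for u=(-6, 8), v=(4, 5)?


u . v = u_x*v_x + u_y*v_y = (-6)*4 + 8*5
= (-24) + 40 = 16

16


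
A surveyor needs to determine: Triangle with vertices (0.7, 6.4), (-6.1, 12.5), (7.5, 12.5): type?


Side lengths squared: AB^2=83.45, BC^2=184.96, CA^2=83.45
Sorted: [83.45, 83.45, 184.96]
By sides: Isosceles, By angles: Obtuse

Isosceles, Obtuse


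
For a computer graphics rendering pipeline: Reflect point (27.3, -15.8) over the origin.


Reflection over origin: (x,y) -> (-x,-y)
(27.3, -15.8) -> (-27.3, 15.8)

(-27.3, 15.8)


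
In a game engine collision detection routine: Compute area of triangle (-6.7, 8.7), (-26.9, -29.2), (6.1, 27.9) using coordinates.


Area = |x_A(y_B-y_C) + x_B(y_C-y_A) + x_C(y_A-y_B)|/2
= |382.57 + (-516.48) + 231.19|/2
= 97.28/2 = 48.64

48.64


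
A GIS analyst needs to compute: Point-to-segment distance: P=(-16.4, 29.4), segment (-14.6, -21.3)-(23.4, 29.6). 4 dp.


Project P onto AB: t = 0.6226 (clamped to [0,1])
Closest point on segment: (9.0603, 10.3923)
Distance: 31.7729

31.7729


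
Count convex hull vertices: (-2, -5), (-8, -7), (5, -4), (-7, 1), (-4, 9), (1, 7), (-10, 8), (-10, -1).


Convex hull vertices (CCW): (-10, -1), (-8, -7), (5, -4), (1, 7), (-4, 9), (-10, 8)
Count = 6

6


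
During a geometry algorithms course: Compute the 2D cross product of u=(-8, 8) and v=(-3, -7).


u x v = u_x*v_y - u_y*v_x = (-8)*(-7) - 8*(-3)
= 56 - (-24) = 80

80


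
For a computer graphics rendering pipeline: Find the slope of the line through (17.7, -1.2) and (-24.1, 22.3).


slope = (y2-y1)/(x2-x1) = (22.3-(-1.2))/((-24.1)-17.7) = 23.5/(-41.8) = -0.5622

-0.5622


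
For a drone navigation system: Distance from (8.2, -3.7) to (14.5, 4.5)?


dx=6.3, dy=8.2
d^2 = 6.3^2 + 8.2^2 = 106.93
d = sqrt(106.93) = 10.3407

10.3407


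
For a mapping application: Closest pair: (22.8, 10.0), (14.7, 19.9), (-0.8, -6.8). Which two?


d(P0,P1) = 12.7914, d(P0,P2) = 28.9689, d(P1,P2) = 30.873
Closest: P0 and P1

Closest pair: (22.8, 10.0) and (14.7, 19.9), distance = 12.7914


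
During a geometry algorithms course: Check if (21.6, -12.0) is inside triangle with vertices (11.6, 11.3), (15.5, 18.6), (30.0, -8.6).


Cross products: AB x AP = -163.87, BC x BP = -277.78, CA x CP = 229.72
All same sign? no

No, outside


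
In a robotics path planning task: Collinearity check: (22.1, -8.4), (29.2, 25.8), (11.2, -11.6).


Cross product: (29.2-22.1)*((-11.6)-(-8.4)) - (25.8-(-8.4))*(11.2-22.1)
= 350.06

No, not collinear


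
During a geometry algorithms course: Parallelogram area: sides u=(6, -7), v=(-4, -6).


|u x v| = |6*(-6) - (-7)*(-4)|
= |(-36) - 28| = 64

64


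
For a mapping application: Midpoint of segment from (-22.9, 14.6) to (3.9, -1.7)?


M = (((-22.9)+3.9)/2, (14.6+(-1.7))/2)
= (-9.5, 6.45)

(-9.5, 6.45)


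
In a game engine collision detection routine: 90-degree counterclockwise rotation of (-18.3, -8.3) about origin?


90° CCW: (x,y) -> (-y, x)
(-18.3,-8.3) -> (8.3, -18.3)

(8.3, -18.3)


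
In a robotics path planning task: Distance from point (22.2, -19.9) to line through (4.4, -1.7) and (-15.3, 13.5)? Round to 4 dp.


|cross product| = 87.98
|line direction| = sqrt(619.13) = 24.8823
Distance = 87.98/sqrt(619.13) = 3.5358

3.5358


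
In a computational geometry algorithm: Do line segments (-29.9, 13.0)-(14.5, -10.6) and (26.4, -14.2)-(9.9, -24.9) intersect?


Cross products: d1=-1051.21, d2=-186.73, d3=121, d4=-743.48
d1*d2 < 0 and d3*d4 < 0? no

No, they don't intersect


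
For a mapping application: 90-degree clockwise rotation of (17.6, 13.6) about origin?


90° CW: (x,y) -> (y, -x)
(17.6,13.6) -> (13.6, -17.6)

(13.6, -17.6)


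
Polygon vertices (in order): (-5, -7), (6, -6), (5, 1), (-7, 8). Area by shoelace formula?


Shoelace sum: ((-5)*(-6) - 6*(-7)) + (6*1 - 5*(-6)) + (5*8 - (-7)*1) + ((-7)*(-7) - (-5)*8)
= 244
Area = |244|/2 = 122

122


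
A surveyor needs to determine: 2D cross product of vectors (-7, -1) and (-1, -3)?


u x v = u_x*v_y - u_y*v_x = (-7)*(-3) - (-1)*(-1)
= 21 - 1 = 20

20


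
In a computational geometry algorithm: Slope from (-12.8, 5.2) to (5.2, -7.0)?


slope = (y2-y1)/(x2-x1) = ((-7)-5.2)/(5.2-(-12.8)) = (-12.2)/18 = -0.6778

-0.6778


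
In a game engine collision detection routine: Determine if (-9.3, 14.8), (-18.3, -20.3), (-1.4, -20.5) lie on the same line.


Cross product: ((-18.3)-(-9.3))*((-20.5)-14.8) - ((-20.3)-14.8)*((-1.4)-(-9.3))
= 594.99

No, not collinear


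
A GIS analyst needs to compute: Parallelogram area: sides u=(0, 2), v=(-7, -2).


|u x v| = |0*(-2) - 2*(-7)|
= |0 - (-14)| = 14

14


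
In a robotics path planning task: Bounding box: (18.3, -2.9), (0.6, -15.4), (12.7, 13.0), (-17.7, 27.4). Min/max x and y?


x range: [-17.7, 18.3]
y range: [-15.4, 27.4]
Bounding box: (-17.7,-15.4) to (18.3,27.4)

(-17.7,-15.4) to (18.3,27.4)


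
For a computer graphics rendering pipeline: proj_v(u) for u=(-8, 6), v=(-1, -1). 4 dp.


u.v = 2, |v| = sqrt(2) = 1.4142
Scalar projection = u.v / |v| = 2 / sqrt(2) = 1.4142

1.4142


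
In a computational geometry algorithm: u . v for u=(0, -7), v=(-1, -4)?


u . v = u_x*v_x + u_y*v_y = 0*(-1) + (-7)*(-4)
= 0 + 28 = 28

28


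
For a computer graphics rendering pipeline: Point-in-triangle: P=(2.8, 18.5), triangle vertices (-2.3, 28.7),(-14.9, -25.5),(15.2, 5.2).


Cross products: AB x AP = 404.94, BC x BP = 781.01, CA x CP = 58.65
All same sign? yes

Yes, inside


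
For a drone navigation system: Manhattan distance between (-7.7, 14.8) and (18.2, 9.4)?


|(-7.7)-18.2| + |14.8-9.4| = 25.9 + 5.4 = 31.3

31.3


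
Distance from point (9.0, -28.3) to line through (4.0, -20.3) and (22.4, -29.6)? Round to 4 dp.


|cross product| = 100.7
|line direction| = sqrt(425.05) = 20.6167
Distance = 100.7/sqrt(425.05) = 4.8844

4.8844


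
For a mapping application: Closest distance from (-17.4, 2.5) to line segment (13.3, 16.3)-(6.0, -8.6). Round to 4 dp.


Project P onto AB: t = 0.8432 (clamped to [0,1])
Closest point on segment: (7.1446, -4.6958)
Distance: 25.5777

25.5777


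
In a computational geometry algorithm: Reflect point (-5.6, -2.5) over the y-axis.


Reflection over y-axis: (x,y) -> (-x,y)
(-5.6, -2.5) -> (5.6, -2.5)

(5.6, -2.5)


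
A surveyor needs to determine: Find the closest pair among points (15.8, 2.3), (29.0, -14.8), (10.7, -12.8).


d(P0,P1) = 21.6021, d(P0,P2) = 15.938, d(P1,P2) = 18.409
Closest: P0 and P2

Closest pair: (15.8, 2.3) and (10.7, -12.8), distance = 15.938


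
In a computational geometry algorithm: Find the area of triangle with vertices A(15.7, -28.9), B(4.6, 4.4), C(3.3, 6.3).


Area = |x_A(y_B-y_C) + x_B(y_C-y_A) + x_C(y_A-y_B)|/2
= |(-29.83) + 161.92 + (-109.89)|/2
= 22.2/2 = 11.1

11.1


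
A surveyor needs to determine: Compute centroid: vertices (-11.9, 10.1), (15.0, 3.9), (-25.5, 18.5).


Centroid = ((x_A+x_B+x_C)/3, (y_A+y_B+y_C)/3)
= (((-11.9)+15+(-25.5))/3, (10.1+3.9+18.5)/3)
= (-7.4667, 10.8333)

(-7.4667, 10.8333)


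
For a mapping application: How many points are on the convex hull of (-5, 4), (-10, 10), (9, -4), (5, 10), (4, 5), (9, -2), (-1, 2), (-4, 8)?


Convex hull vertices (CCW): (-10, 10), (-5, 4), (9, -4), (9, -2), (5, 10)
Count = 5

5


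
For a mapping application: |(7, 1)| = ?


|u| = sqrt(7^2 + 1^2) = sqrt(50) = 7.0711

7.0711


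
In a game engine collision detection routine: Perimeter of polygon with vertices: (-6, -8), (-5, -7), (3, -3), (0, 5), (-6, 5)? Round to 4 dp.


Sides: (-6, -8)->(-5, -7): sqrt(2) = 1.414214, (-5, -7)->(3, -3): sqrt(80) = 8.944272, (3, -3)->(0, 5): sqrt(73) = 8.544004, (0, 5)->(-6, 5): sqrt(36) = 6, (-6, 5)->(-6, -8): sqrt(169) = 13
Sum = 37.90249
Perimeter = 37.9025

37.9025


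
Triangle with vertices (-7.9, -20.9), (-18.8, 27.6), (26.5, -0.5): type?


Side lengths squared: AB^2=2471.06, BC^2=2841.7, CA^2=1599.52
Sorted: [1599.52, 2471.06, 2841.7]
By sides: Scalene, By angles: Acute

Scalene, Acute


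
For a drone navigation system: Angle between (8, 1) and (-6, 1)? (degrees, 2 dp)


u.v = -47, |u| = sqrt(65) = 8.0623, |v| = sqrt(37) = 6.0828
cos(theta) = u.v/(|u||v|) = -47/sqrt(2405) = -0.958386
theta = acos(-0.958386) = 163.41 degrees

163.41 degrees


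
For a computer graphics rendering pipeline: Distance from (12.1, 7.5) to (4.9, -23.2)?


dx=-7.2, dy=-30.7
d^2 = (-7.2)^2 + (-30.7)^2 = 994.33
d = sqrt(994.33) = 31.533

31.533


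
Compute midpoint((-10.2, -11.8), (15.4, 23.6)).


M = (((-10.2)+15.4)/2, ((-11.8)+23.6)/2)
= (2.6, 5.9)

(2.6, 5.9)


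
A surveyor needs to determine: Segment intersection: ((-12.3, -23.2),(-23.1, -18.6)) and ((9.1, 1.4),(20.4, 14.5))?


Cross products: d1=2.36, d2=195.82, d3=-364.12, d4=-557.58
d1*d2 < 0 and d3*d4 < 0? no

No, they don't intersect


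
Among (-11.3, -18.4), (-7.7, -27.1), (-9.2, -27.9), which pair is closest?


d(P0,P1) = 9.4154, d(P0,P2) = 9.7293, d(P1,P2) = 1.7
Closest: P1 and P2

Closest pair: (-7.7, -27.1) and (-9.2, -27.9), distance = 1.7


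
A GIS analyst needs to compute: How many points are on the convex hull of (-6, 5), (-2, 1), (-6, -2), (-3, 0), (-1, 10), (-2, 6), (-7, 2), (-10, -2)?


Convex hull vertices (CCW): (-10, -2), (-6, -2), (-3, 0), (-2, 1), (-1, 10), (-6, 5)
Count = 6

6


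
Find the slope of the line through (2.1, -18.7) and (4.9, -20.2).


slope = (y2-y1)/(x2-x1) = ((-20.2)-(-18.7))/(4.9-2.1) = (-1.5)/2.8 = -0.5357

-0.5357


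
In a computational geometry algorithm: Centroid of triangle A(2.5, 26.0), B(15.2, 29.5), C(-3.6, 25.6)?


Centroid = ((x_A+x_B+x_C)/3, (y_A+y_B+y_C)/3)
= ((2.5+15.2+(-3.6))/3, (26+29.5+25.6)/3)
= (4.7, 27.0333)

(4.7, 27.0333)


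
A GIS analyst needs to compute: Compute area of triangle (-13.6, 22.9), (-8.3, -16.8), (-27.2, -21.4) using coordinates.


Area = |x_A(y_B-y_C) + x_B(y_C-y_A) + x_C(y_A-y_B)|/2
= |(-62.56) + 367.69 + (-1079.84)|/2
= 774.71/2 = 387.355

387.355


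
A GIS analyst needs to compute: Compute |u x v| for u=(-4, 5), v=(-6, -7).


|u x v| = |(-4)*(-7) - 5*(-6)|
= |28 - (-30)| = 58

58


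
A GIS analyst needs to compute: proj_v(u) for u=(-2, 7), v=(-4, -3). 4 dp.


u.v = -13, |v| = sqrt(25) = 5
Scalar projection = u.v / |v| = -13 / sqrt(25) = -2.6

-2.6


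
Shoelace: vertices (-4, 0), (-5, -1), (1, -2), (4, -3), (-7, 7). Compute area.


Shoelace sum: ((-4)*(-1) - (-5)*0) + ((-5)*(-2) - 1*(-1)) + (1*(-3) - 4*(-2)) + (4*7 - (-7)*(-3)) + ((-7)*0 - (-4)*7)
= 55
Area = |55|/2 = 27.5

27.5


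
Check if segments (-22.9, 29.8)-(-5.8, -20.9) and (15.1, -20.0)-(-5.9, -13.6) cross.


Cross products: d1=-802.6, d2=152.66, d3=1075.02, d4=119.76
d1*d2 < 0 and d3*d4 < 0? no

No, they don't intersect


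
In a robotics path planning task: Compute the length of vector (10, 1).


|u| = sqrt(10^2 + 1^2) = sqrt(101) = 10.0499

10.0499


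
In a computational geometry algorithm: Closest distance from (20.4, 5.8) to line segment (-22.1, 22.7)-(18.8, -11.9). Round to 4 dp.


Project P onto AB: t = 0.8094 (clamped to [0,1])
Closest point on segment: (11.005, -5.3057)
Distance: 14.5466

14.5466


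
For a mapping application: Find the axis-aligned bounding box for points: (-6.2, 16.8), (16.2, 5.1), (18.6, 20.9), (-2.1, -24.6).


x range: [-6.2, 18.6]
y range: [-24.6, 20.9]
Bounding box: (-6.2,-24.6) to (18.6,20.9)

(-6.2,-24.6) to (18.6,20.9)


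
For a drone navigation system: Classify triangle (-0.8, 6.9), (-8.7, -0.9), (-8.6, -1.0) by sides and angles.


Side lengths squared: AB^2=123.25, BC^2=0.02, CA^2=123.25
Sorted: [0.02, 123.25, 123.25]
By sides: Isosceles, By angles: Acute

Isosceles, Acute


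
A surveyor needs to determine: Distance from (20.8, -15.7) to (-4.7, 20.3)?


dx=-25.5, dy=36
d^2 = (-25.5)^2 + 36^2 = 1946.25
d = sqrt(1946.25) = 44.1163

44.1163


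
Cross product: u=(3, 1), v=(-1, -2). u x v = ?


u x v = u_x*v_y - u_y*v_x = 3*(-2) - 1*(-1)
= (-6) - (-1) = -5

-5


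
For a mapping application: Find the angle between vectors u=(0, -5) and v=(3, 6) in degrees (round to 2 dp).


u.v = -30, |u| = sqrt(25) = 5, |v| = sqrt(45) = 6.7082
cos(theta) = u.v/(|u||v|) = -30/sqrt(1125) = -0.894427
theta = acos(-0.894427) = 153.43 degrees

153.43 degrees


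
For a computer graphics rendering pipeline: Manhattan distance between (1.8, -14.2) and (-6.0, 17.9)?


|1.8-(-6)| + |(-14.2)-17.9| = 7.8 + 32.1 = 39.9

39.9


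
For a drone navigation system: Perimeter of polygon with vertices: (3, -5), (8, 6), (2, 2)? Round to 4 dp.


Sides: (3, -5)->(8, 6): sqrt(146) = 12.083046, (8, 6)->(2, 2): sqrt(52) = 7.211103, (2, 2)->(3, -5): sqrt(50) = 7.071068
Sum = 26.365217
Perimeter = 26.3652

26.3652


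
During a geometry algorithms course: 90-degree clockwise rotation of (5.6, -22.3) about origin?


90° CW: (x,y) -> (y, -x)
(5.6,-22.3) -> (-22.3, -5.6)

(-22.3, -5.6)


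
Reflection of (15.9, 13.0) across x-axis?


Reflection over x-axis: (x,y) -> (x,-y)
(15.9, 13) -> (15.9, -13)

(15.9, -13)


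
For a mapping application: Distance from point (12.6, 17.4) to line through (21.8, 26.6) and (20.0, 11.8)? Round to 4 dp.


|cross product| = 119.6
|line direction| = sqrt(222.28) = 14.9091
Distance = 119.6/sqrt(222.28) = 8.022

8.022


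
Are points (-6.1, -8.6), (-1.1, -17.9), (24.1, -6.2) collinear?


Cross product: ((-1.1)-(-6.1))*((-6.2)-(-8.6)) - ((-17.9)-(-8.6))*(24.1-(-6.1))
= 292.86

No, not collinear


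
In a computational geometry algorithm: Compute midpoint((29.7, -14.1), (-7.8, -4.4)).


M = ((29.7+(-7.8))/2, ((-14.1)+(-4.4))/2)
= (10.95, -9.25)

(10.95, -9.25)


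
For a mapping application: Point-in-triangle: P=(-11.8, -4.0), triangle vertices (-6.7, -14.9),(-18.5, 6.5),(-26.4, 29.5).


Cross products: AB x AP = -19.48, BC x BP = -71.15, CA x CP = -11.71
All same sign? yes

Yes, inside


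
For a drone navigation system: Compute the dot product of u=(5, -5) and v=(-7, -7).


u . v = u_x*v_x + u_y*v_y = 5*(-7) + (-5)*(-7)
= (-35) + 35 = 0

0


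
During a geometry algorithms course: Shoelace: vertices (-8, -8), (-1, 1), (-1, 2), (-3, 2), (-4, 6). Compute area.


Shoelace sum: ((-8)*1 - (-1)*(-8)) + ((-1)*2 - (-1)*1) + ((-1)*2 - (-3)*2) + ((-3)*6 - (-4)*2) + ((-4)*(-8) - (-8)*6)
= 57
Area = |57|/2 = 28.5

28.5


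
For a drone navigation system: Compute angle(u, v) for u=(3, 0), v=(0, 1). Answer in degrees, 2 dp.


u.v = 0, |u| = sqrt(9) = 3, |v| = sqrt(1) = 1
cos(theta) = u.v/(|u||v|) = 0/sqrt(9) = 0
theta = acos(0) = 90 degrees

90 degrees


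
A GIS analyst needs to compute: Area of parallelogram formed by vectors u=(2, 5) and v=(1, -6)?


|u x v| = |2*(-6) - 5*1|
= |(-12) - 5| = 17

17


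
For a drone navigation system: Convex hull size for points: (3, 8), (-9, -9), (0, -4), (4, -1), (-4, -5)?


Convex hull vertices (CCW): (-9, -9), (0, -4), (4, -1), (3, 8)
Count = 4

4


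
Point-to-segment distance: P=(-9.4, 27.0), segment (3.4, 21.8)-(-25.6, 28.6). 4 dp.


Project P onto AB: t = 0.4582 (clamped to [0,1])
Closest point on segment: (-9.8887, 24.916)
Distance: 2.1406

2.1406


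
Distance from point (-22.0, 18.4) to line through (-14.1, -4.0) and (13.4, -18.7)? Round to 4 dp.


|cross product| = 499.87
|line direction| = sqrt(972.34) = 31.1824
Distance = 499.87/sqrt(972.34) = 16.0305

16.0305


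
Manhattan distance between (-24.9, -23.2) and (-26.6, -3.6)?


|(-24.9)-(-26.6)| + |(-23.2)-(-3.6)| = 1.7 + 19.6 = 21.3

21.3


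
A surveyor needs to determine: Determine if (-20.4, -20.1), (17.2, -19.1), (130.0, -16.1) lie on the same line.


Cross product: (17.2-(-20.4))*((-16.1)-(-20.1)) - ((-19.1)-(-20.1))*(130-(-20.4))
= 0

Yes, collinear


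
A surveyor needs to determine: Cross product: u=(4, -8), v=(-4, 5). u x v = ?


u x v = u_x*v_y - u_y*v_x = 4*5 - (-8)*(-4)
= 20 - 32 = -12

-12


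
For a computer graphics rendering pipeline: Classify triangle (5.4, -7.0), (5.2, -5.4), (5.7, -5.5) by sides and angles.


Side lengths squared: AB^2=2.6, BC^2=0.26, CA^2=2.34
Sorted: [0.26, 2.34, 2.6]
By sides: Scalene, By angles: Right

Scalene, Right


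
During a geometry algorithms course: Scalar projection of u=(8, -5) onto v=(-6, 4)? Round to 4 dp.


u.v = -68, |v| = sqrt(52) = 7.2111
Scalar projection = u.v / |v| = -68 / sqrt(52) = -9.4299

-9.4299


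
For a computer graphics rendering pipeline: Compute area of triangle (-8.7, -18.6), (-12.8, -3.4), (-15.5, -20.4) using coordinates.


Area = |x_A(y_B-y_C) + x_B(y_C-y_A) + x_C(y_A-y_B)|/2
= |(-147.9) + 23.04 + 235.6|/2
= 110.74/2 = 55.37

55.37


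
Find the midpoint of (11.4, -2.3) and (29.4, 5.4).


M = ((11.4+29.4)/2, ((-2.3)+5.4)/2)
= (20.4, 1.55)

(20.4, 1.55)


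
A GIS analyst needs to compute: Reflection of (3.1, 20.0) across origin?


Reflection over origin: (x,y) -> (-x,-y)
(3.1, 20) -> (-3.1, -20)

(-3.1, -20)


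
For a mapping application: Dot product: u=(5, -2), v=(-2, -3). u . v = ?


u . v = u_x*v_x + u_y*v_y = 5*(-2) + (-2)*(-3)
= (-10) + 6 = -4

-4


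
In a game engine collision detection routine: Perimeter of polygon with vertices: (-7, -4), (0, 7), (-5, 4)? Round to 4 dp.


Sides: (-7, -4)->(0, 7): sqrt(170) = 13.038405, (0, 7)->(-5, 4): sqrt(34) = 5.830952, (-5, 4)->(-7, -4): sqrt(68) = 8.246211
Sum = 27.115568
Perimeter = 27.1156

27.1156


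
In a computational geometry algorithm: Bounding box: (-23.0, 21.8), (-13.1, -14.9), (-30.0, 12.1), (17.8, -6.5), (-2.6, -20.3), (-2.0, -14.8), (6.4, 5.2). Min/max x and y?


x range: [-30, 17.8]
y range: [-20.3, 21.8]
Bounding box: (-30,-20.3) to (17.8,21.8)

(-30,-20.3) to (17.8,21.8)


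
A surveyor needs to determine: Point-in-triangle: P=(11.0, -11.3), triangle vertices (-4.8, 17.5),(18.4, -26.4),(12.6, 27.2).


Cross products: AB x AP = 25.46, BC x BP = 309.06, CA x CP = 654.38
All same sign? yes

Yes, inside


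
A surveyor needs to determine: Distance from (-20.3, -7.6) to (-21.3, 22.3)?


dx=-1, dy=29.9
d^2 = (-1)^2 + 29.9^2 = 895.01
d = sqrt(895.01) = 29.9167

29.9167


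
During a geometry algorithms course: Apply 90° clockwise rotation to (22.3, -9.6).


90° CW: (x,y) -> (y, -x)
(22.3,-9.6) -> (-9.6, -22.3)

(-9.6, -22.3)


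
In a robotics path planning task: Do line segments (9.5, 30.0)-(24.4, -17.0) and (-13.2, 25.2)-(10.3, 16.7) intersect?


Cross products: d1=305.75, d2=-672.1, d3=-1138.42, d4=-160.57
d1*d2 < 0 and d3*d4 < 0? no

No, they don't intersect


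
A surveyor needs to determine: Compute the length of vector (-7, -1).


|u| = sqrt((-7)^2 + (-1)^2) = sqrt(50) = 7.0711

7.0711


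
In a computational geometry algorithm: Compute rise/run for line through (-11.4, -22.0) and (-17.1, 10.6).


slope = (y2-y1)/(x2-x1) = (10.6-(-22))/((-17.1)-(-11.4)) = 32.6/(-5.7) = -5.7193

-5.7193


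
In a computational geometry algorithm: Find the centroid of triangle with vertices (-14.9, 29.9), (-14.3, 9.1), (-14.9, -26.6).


Centroid = ((x_A+x_B+x_C)/3, (y_A+y_B+y_C)/3)
= (((-14.9)+(-14.3)+(-14.9))/3, (29.9+9.1+(-26.6))/3)
= (-14.7, 4.1333)

(-14.7, 4.1333)


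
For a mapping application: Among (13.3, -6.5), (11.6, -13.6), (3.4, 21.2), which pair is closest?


d(P0,P1) = 7.3007, d(P0,P2) = 29.416, d(P1,P2) = 35.753
Closest: P0 and P1

Closest pair: (13.3, -6.5) and (11.6, -13.6), distance = 7.3007


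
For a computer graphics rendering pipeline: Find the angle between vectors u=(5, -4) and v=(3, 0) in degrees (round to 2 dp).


u.v = 15, |u| = sqrt(41) = 6.4031, |v| = sqrt(9) = 3
cos(theta) = u.v/(|u||v|) = 15/sqrt(369) = 0.780869
theta = acos(0.780869) = 38.66 degrees

38.66 degrees


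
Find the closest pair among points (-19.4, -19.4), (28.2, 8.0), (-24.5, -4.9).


d(P0,P1) = 54.9229, d(P0,P2) = 15.3708, d(P1,P2) = 54.2559
Closest: P0 and P2

Closest pair: (-19.4, -19.4) and (-24.5, -4.9), distance = 15.3708


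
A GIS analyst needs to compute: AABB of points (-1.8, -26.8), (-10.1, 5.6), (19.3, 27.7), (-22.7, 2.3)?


x range: [-22.7, 19.3]
y range: [-26.8, 27.7]
Bounding box: (-22.7,-26.8) to (19.3,27.7)

(-22.7,-26.8) to (19.3,27.7)


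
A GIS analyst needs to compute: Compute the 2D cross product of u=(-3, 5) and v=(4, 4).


u x v = u_x*v_y - u_y*v_x = (-3)*4 - 5*4
= (-12) - 20 = -32

-32


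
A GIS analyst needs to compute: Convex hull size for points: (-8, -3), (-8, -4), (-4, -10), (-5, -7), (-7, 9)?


Convex hull vertices (CCW): (-8, -4), (-4, -10), (-7, 9), (-8, -3)
Count = 4

4


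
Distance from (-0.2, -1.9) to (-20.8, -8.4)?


dx=-20.6, dy=-6.5
d^2 = (-20.6)^2 + (-6.5)^2 = 466.61
d = sqrt(466.61) = 21.6012

21.6012


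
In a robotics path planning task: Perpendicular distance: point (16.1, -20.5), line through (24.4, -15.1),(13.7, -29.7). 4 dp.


|cross product| = 63.4
|line direction| = sqrt(327.65) = 18.1011
Distance = 63.4/sqrt(327.65) = 3.5025

3.5025


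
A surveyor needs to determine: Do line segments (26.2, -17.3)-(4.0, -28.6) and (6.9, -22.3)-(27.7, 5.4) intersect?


Cross products: d1=-430.61, d2=-50.71, d3=-107.09, d4=-486.99
d1*d2 < 0 and d3*d4 < 0? no

No, they don't intersect


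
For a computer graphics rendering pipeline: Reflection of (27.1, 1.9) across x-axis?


Reflection over x-axis: (x,y) -> (x,-y)
(27.1, 1.9) -> (27.1, -1.9)

(27.1, -1.9)


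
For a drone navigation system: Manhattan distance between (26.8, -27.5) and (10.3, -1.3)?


|26.8-10.3| + |(-27.5)-(-1.3)| = 16.5 + 26.2 = 42.7

42.7


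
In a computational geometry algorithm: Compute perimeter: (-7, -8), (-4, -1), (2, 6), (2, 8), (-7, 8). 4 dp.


Sides: (-7, -8)->(-4, -1): sqrt(58) = 7.615773, (-4, -1)->(2, 6): sqrt(85) = 9.219544, (2, 6)->(2, 8): sqrt(4) = 2, (2, 8)->(-7, 8): sqrt(81) = 9, (-7, 8)->(-7, -8): sqrt(256) = 16
Sum = 43.835317
Perimeter = 43.8353

43.8353


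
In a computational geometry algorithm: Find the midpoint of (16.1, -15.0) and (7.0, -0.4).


M = ((16.1+7)/2, ((-15)+(-0.4))/2)
= (11.55, -7.7)

(11.55, -7.7)


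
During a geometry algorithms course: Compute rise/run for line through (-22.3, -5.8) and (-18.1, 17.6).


slope = (y2-y1)/(x2-x1) = (17.6-(-5.8))/((-18.1)-(-22.3)) = 23.4/4.2 = 5.5714

5.5714


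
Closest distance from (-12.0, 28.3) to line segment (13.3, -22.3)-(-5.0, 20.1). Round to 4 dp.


Project P onto AB: t = 1 (clamped to [0,1])
Closest point on segment: (-5, 20.1)
Distance: 10.7815

10.7815


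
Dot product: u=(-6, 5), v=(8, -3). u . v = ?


u . v = u_x*v_x + u_y*v_y = (-6)*8 + 5*(-3)
= (-48) + (-15) = -63

-63


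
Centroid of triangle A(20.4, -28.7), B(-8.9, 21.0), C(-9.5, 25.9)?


Centroid = ((x_A+x_B+x_C)/3, (y_A+y_B+y_C)/3)
= ((20.4+(-8.9)+(-9.5))/3, ((-28.7)+21+25.9)/3)
= (0.6667, 6.0667)

(0.6667, 6.0667)


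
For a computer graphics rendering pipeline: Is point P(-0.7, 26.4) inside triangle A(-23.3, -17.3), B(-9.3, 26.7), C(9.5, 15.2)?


Cross products: AB x AP = -382.6, BC x BP = 93.26, CA x CP = -698.86
All same sign? no

No, outside


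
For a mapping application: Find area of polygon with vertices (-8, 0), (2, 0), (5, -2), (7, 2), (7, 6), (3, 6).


Shoelace sum: ((-8)*0 - 2*0) + (2*(-2) - 5*0) + (5*2 - 7*(-2)) + (7*6 - 7*2) + (7*6 - 3*6) + (3*0 - (-8)*6)
= 120
Area = |120|/2 = 60

60


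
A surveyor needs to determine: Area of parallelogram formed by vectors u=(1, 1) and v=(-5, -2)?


|u x v| = |1*(-2) - 1*(-5)|
= |(-2) - (-5)| = 3

3


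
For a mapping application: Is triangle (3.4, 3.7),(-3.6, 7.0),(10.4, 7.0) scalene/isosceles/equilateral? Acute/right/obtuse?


Side lengths squared: AB^2=59.89, BC^2=196, CA^2=59.89
Sorted: [59.89, 59.89, 196]
By sides: Isosceles, By angles: Obtuse

Isosceles, Obtuse
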